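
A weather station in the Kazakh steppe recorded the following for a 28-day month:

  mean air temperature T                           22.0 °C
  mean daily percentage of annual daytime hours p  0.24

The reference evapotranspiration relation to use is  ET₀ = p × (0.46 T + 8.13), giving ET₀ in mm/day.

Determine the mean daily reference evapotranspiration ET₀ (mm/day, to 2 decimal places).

ET₀ = 0.24 × (0.46 × 22.0 + 8.13) = 0.24 × 18.250 = 4.3800 mm/d

4.38 mm/day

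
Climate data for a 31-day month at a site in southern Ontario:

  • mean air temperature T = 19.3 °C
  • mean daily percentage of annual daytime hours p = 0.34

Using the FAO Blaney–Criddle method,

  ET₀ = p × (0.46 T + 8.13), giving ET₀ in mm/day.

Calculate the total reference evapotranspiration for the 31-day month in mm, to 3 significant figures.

ET₀ = 0.34 × (0.46 × 19.3 + 8.13) = 0.34 × 17.008 = 5.7827 mm/d
Monthly total = 5.7827 × 31 = 179.264 mm

179 mm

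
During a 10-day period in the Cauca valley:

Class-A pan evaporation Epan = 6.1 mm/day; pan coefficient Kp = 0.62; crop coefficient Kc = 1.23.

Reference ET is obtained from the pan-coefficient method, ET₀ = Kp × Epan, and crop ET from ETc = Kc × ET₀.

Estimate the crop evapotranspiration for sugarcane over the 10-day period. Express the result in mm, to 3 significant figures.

46.5 mm

ET₀ = 0.62 × 6.1 = 3.7820 mm/d
ETc = Kc × ET₀ = 1.23 × 3.7820 = 4.6519 mm/d
Over 10 days: 4.6519 × 10 = 46.519 mm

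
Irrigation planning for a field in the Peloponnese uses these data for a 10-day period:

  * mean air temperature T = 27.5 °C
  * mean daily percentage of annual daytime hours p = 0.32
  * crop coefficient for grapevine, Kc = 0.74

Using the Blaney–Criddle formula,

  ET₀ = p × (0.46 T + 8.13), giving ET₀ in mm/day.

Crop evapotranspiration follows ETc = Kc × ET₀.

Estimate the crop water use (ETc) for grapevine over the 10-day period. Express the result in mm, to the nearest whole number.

49 mm

ET₀ = 0.32 × (0.46 × 27.5 + 8.13) = 0.32 × 20.780 = 6.6496 mm/d
ETc = Kc × ET₀ = 0.74 × 6.6496 = 4.9207 mm/d
Over 10 days: 4.9207 × 10 = 49.207 mm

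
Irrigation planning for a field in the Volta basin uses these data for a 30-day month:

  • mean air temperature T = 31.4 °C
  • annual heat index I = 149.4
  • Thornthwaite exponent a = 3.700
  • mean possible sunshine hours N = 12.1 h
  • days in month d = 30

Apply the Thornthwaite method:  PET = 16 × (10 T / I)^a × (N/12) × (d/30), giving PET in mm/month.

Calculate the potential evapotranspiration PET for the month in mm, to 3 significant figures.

10T/I = 10 × 31.4 / 149.4 = 2.1017
(10T/I)^a = 2.1017^3.700 = 15.6139
Uncorrected PET = 16 × 15.6139 = 249.822 mm
Correction = (N/12)(d/30) = (12.1/12)(30/30) = 1.0083
PET = 249.822 × 1.0083 = 251.896 mm/month

252 mm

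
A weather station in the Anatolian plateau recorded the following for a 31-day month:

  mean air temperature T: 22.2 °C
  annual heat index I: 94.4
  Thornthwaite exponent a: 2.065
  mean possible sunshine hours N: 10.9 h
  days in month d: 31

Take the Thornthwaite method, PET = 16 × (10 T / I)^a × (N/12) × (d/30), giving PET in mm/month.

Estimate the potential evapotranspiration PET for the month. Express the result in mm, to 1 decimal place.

87.8 mm

10T/I = 10 × 22.2 / 94.4 = 2.3517
(10T/I)^a = 2.3517^2.065 = 5.8466
Uncorrected PET = 16 × 5.8466 = 93.546 mm
Correction = (N/12)(d/30) = (10.9/12)(31/30) = 0.9386
PET = 93.546 × 0.9386 = 87.802 mm/month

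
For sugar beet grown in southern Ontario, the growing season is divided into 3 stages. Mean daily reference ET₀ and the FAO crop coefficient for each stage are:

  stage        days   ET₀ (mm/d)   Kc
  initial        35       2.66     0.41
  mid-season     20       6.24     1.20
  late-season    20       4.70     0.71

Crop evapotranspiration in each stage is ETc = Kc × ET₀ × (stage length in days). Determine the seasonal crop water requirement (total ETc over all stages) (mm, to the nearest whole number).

255 mm

initial: 0.41 × 2.66 × 35 = 38.17 mm
mid-season: 1.20 × 6.24 × 20 = 149.76 mm
late-season: 0.71 × 4.70 × 20 = 66.74 mm
Seasonal total = 254.67 mm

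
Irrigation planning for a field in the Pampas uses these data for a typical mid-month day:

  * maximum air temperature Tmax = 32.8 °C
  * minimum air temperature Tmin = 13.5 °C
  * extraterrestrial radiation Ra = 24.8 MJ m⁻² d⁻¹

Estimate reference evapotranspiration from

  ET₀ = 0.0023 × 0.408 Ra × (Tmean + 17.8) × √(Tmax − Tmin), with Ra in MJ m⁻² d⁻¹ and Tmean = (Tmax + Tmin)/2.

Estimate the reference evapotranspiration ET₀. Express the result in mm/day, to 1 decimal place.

Tmean = (32.8 + 13.5)/2 = 23.15 °C
0.408 Ra = 0.408 × 24.8 = 10.1184 mm/d equivalent
ET₀ = 0.0023 × 10.1184 × (23.15 + 17.8) × √19.3 = 0.0023 × 10.1184 × 40.95 × 4.3932 = 4.1867 mm/d

4.2 mm/day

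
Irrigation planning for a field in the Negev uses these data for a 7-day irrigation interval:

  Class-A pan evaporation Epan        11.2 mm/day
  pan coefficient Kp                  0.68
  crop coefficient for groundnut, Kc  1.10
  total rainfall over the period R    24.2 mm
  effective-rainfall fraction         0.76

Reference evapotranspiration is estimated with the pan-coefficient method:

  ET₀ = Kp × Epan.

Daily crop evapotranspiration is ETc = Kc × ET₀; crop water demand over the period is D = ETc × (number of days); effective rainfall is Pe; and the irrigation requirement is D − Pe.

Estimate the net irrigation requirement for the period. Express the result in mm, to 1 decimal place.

40.3 mm

ET₀ = 0.68 × 11.2 = 7.6160 mm/d
ETc = Kc × ET₀ = 1.10 × 7.6160 = 8.3776 mm/d
Crop demand D = ETc × 7 d = 8.3776 × 7 = 58.643 mm
Pe = 0.76 × 24.2 = 18.392 mm
D − Pe = 58.643 − 18.392 = 40.251 mm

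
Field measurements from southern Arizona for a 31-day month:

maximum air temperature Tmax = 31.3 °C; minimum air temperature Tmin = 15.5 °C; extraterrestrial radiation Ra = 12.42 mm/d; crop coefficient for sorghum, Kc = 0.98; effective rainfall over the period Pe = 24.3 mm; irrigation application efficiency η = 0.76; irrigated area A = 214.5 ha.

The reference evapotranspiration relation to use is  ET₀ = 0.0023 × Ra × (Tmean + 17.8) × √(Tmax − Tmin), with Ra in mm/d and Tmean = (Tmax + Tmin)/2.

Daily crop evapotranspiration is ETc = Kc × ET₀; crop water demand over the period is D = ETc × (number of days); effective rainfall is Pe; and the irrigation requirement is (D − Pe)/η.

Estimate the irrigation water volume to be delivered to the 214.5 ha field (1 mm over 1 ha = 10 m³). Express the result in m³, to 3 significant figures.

333000 m³

Tmean = (31.3 + 15.5)/2 = 23.40 °C
ET₀ = 0.0023 × 12.42 × (23.40 + 17.8) × √15.8 = 0.0023 × 12.42 × 41.20 × 3.9749 = 4.6781 mm/d
ETc = Kc × ET₀ = 0.98 × 4.6781 = 4.5845 mm/d
Crop demand D = ETc × 31 d = 4.5845 × 31 = 142.120 mm
D − Pe = 142.120 − 24.3 = 117.820 mm
Gross irrigation = 117.820 / 0.76 = 155.026 mm
Volume = 155.026 mm × 214.5 ha × 10 = 332530.8 m³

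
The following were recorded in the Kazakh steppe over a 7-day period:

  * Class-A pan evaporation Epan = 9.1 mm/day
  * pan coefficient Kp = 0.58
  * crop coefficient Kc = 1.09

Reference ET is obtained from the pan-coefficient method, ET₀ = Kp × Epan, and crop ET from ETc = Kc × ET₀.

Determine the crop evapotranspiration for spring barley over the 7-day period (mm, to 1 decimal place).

ET₀ = 0.58 × 9.1 = 5.2780 mm/d
ETc = Kc × ET₀ = 1.09 × 5.2780 = 5.7530 mm/d
Over 7 days: 5.7530 × 7 = 40.271 mm

40.3 mm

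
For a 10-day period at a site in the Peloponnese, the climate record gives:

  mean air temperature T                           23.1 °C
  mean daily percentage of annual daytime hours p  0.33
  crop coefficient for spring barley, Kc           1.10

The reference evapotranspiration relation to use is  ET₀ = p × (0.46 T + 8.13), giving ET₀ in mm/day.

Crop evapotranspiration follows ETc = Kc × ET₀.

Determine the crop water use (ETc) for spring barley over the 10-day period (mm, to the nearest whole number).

68 mm

ET₀ = 0.33 × (0.46 × 23.1 + 8.13) = 0.33 × 18.756 = 6.1895 mm/d
ETc = Kc × ET₀ = 1.10 × 6.1895 = 6.8085 mm/d
Over 10 days: 6.8085 × 10 = 68.085 mm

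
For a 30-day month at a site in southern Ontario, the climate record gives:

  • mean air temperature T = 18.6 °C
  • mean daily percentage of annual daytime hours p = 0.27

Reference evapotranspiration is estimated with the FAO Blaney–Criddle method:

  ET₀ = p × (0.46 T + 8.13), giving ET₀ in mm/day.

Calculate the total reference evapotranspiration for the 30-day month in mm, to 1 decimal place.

135.2 mm

ET₀ = 0.27 × (0.46 × 18.6 + 8.13) = 0.27 × 16.686 = 4.5052 mm/d
Monthly total = 4.5052 × 30 = 135.156 mm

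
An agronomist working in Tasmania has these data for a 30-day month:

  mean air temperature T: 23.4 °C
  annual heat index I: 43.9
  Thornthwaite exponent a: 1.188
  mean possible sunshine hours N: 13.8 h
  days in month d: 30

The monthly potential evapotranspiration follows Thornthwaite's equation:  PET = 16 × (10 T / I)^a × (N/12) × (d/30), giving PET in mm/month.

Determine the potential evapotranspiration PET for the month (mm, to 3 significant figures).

134 mm

10T/I = 10 × 23.4 / 43.9 = 5.3303
(10T/I)^a = 5.3303^1.188 = 7.3010
Uncorrected PET = 16 × 7.3010 = 116.816 mm
Correction = (N/12)(d/30) = (13.8/12)(30/30) = 1.1500
PET = 116.816 × 1.1500 = 134.338 mm/month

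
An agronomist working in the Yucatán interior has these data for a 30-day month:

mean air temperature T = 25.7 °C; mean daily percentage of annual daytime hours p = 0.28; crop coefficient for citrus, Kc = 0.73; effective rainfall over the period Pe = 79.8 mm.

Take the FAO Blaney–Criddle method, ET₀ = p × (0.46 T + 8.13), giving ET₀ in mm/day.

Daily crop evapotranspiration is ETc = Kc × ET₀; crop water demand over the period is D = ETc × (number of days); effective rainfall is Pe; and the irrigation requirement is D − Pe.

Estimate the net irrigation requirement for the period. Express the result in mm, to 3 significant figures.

ET₀ = 0.28 × (0.46 × 25.7 + 8.13) = 0.28 × 19.952 = 5.5866 mm/d
ETc = Kc × ET₀ = 0.73 × 5.5866 = 4.0782 mm/d
Crop demand D = ETc × 30 d = 4.0782 × 30 = 122.346 mm
D − Pe = 122.346 − 79.8 = 42.546 mm

42.5 mm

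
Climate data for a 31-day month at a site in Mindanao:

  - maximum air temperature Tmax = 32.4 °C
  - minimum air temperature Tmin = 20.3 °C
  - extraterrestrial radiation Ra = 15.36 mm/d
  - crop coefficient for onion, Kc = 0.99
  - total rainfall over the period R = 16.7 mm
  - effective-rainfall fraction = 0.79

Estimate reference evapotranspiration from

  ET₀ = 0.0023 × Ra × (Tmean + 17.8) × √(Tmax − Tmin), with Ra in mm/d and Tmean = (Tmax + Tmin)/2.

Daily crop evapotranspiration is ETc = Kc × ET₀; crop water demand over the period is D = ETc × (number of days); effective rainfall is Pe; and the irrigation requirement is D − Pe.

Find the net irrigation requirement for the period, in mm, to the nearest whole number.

Tmean = (32.4 + 20.3)/2 = 26.35 °C
ET₀ = 0.0023 × 15.36 × (26.35 + 17.8) × √12.1 = 0.0023 × 15.36 × 44.15 × 3.4785 = 5.4255 mm/d
ETc = Kc × ET₀ = 0.99 × 5.4255 = 5.3712 mm/d
Crop demand D = ETc × 31 d = 5.3712 × 31 = 166.507 mm
Pe = 0.79 × 16.7 = 13.193 mm
D − Pe = 166.507 − 13.193 = 153.314 mm

153 mm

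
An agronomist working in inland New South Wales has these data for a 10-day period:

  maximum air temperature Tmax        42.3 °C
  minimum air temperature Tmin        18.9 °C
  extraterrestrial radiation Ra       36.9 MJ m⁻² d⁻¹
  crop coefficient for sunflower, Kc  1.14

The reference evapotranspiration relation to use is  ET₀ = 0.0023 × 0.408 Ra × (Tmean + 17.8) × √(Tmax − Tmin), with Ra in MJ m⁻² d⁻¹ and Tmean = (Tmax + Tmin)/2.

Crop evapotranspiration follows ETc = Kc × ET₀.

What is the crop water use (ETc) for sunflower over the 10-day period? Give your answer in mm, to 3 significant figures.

92.4 mm

Tmean = (42.3 + 18.9)/2 = 30.60 °C
0.408 Ra = 0.408 × 36.9 = 15.0552 mm/d equivalent
ET₀ = 0.0023 × 15.0552 × (30.60 + 17.8) × √23.4 = 0.0023 × 15.0552 × 48.40 × 4.8374 = 8.1072 mm/d
ETc = Kc × ET₀ = 1.14 × 8.1072 = 9.2422 mm/d
Over 10 days: 9.2422 × 10 = 92.422 mm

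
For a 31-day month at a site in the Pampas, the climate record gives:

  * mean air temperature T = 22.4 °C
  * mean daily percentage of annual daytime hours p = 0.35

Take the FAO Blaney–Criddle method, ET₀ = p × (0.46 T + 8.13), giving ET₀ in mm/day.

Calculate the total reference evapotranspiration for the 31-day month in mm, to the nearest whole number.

ET₀ = 0.35 × (0.46 × 22.4 + 8.13) = 0.35 × 18.434 = 6.4519 mm/d
Monthly total = 6.4519 × 31 = 200.009 mm

200 mm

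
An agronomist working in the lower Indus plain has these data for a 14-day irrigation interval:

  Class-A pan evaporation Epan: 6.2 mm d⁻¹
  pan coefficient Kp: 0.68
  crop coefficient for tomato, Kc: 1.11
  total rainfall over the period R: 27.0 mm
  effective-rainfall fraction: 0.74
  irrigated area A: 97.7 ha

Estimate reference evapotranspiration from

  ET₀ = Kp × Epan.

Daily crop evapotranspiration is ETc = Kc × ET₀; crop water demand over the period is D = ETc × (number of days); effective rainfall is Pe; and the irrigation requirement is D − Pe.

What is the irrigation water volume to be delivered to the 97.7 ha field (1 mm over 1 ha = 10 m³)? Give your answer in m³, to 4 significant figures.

ET₀ = 0.68 × 6.2 = 4.2160 mm/d
ETc = Kc × ET₀ = 1.11 × 4.2160 = 4.6798 mm/d
Crop demand D = ETc × 14 d = 4.6798 × 14 = 65.517 mm
Pe = 0.74 × 27.0 = 19.980 mm
D − Pe = 65.517 − 19.980 = 45.537 mm
Volume = 45.537 mm × 97.7 ha × 10 = 44489.6 m³

44490 m³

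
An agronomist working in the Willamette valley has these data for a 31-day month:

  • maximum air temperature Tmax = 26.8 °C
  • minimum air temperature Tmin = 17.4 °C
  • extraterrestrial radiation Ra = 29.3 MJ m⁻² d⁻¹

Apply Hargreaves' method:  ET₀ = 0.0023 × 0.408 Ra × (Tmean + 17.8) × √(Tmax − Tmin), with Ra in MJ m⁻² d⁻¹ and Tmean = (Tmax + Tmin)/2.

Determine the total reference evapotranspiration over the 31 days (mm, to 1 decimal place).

104.3 mm

Tmean = (26.8 + 17.4)/2 = 22.10 °C
0.408 Ra = 0.408 × 29.3 = 11.9544 mm/d equivalent
ET₀ = 0.0023 × 11.9544 × (22.10 + 17.8) × √9.4 = 0.0023 × 11.9544 × 39.90 × 3.0659 = 3.3635 mm/d
Over 31 days: 3.3635 × 31 = 104.269 mm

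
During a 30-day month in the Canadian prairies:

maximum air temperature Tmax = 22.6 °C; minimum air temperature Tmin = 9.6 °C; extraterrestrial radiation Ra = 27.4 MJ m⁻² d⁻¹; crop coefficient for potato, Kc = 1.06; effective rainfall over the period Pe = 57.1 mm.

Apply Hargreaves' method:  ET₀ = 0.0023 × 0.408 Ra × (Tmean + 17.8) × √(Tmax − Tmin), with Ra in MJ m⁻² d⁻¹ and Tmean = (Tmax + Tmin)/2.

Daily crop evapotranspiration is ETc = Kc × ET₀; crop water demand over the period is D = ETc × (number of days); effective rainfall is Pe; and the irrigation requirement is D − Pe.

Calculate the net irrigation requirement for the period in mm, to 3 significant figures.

42.8 mm

Tmean = (22.6 + 9.6)/2 = 16.10 °C
0.408 Ra = 0.408 × 27.4 = 11.1792 mm/d equivalent
ET₀ = 0.0023 × 11.1792 × (16.10 + 17.8) × √13.0 = 0.0023 × 11.1792 × 33.90 × 3.6056 = 3.1428 mm/d
ETc = Kc × ET₀ = 1.06 × 3.1428 = 3.3314 mm/d
Crop demand D = ETc × 30 d = 3.3314 × 30 = 99.942 mm
D − Pe = 99.942 − 57.1 = 42.842 mm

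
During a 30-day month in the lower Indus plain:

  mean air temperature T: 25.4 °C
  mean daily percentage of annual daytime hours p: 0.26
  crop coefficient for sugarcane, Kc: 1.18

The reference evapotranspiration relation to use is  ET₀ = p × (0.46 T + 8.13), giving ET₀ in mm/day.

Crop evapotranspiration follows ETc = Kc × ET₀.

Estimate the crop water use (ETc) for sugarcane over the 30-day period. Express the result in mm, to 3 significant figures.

182 mm

ET₀ = 0.26 × (0.46 × 25.4 + 8.13) = 0.26 × 19.814 = 5.1516 mm/d
ETc = Kc × ET₀ = 1.18 × 5.1516 = 6.0789 mm/d
Over 30 days: 6.0789 × 30 = 182.367 mm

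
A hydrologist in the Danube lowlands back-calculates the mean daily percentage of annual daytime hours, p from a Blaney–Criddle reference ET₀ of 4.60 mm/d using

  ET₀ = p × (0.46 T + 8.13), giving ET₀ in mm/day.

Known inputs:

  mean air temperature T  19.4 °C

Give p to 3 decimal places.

0.270

p = ET₀ / (0.46 T + 8.13) = 4.60 / (0.46 × 19.4 + 8.13) = 4.60 / 17.054 = 0.2697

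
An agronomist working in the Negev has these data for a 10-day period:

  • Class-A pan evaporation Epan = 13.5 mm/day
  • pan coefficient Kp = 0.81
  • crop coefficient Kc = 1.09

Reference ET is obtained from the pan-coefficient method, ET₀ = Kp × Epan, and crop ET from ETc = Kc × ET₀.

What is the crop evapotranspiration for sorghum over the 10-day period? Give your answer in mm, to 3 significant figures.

119 mm

ET₀ = 0.81 × 13.5 = 10.9350 mm/d
ETc = Kc × ET₀ = 1.09 × 10.9350 = 11.9192 mm/d
Over 10 days: 11.9192 × 10 = 119.192 mm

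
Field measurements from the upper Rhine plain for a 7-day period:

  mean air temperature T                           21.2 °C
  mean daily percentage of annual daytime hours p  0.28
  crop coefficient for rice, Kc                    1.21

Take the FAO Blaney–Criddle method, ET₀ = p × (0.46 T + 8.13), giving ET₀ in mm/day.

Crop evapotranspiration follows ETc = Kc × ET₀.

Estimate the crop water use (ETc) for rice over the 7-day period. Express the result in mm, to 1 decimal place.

42.4 mm

ET₀ = 0.28 × (0.46 × 21.2 + 8.13) = 0.28 × 17.882 = 5.0070 mm/d
ETc = Kc × ET₀ = 1.21 × 5.0070 = 6.0585 mm/d
Over 7 days: 6.0585 × 7 = 42.410 mm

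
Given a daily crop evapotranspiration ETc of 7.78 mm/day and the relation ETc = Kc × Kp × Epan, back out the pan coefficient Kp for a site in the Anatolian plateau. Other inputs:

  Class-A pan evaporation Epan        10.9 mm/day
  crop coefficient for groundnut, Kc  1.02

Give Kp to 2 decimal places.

ETc = Kc × Kp × Epan  ⇒  Kp = ETc / (Kc × Epan)
Kp = 7.78 / (1.02 × 10.9) = 7.78 / 11.118 = 0.6998

0.70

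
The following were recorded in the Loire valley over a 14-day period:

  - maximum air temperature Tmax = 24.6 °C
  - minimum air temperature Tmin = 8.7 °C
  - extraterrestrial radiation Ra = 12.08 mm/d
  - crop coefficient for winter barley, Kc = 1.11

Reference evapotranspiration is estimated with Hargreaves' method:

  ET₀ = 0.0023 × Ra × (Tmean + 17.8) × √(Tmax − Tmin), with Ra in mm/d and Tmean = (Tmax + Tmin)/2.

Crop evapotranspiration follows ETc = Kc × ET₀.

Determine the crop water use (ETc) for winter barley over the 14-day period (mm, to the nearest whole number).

Tmean = (24.6 + 8.7)/2 = 16.65 °C
ET₀ = 0.0023 × 12.08 × (16.65 + 17.8) × √15.9 = 0.0023 × 12.08 × 34.45 × 3.9875 = 3.8167 mm/d
ETc = Kc × ET₀ = 1.11 × 3.8167 = 4.2365 mm/d
Over 14 days: 4.2365 × 14 = 59.311 mm

59 mm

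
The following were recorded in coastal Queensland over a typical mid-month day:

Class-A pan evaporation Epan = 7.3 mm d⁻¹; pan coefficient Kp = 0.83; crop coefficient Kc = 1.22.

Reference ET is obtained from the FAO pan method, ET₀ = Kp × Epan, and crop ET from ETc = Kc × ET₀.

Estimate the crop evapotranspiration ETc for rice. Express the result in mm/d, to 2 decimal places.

7.39 mm/d

ET₀ = 0.83 × 7.3 = 6.0590 mm/d
ETc = Kc × ET₀ = 1.22 × 6.0590 = 7.3920 mm/d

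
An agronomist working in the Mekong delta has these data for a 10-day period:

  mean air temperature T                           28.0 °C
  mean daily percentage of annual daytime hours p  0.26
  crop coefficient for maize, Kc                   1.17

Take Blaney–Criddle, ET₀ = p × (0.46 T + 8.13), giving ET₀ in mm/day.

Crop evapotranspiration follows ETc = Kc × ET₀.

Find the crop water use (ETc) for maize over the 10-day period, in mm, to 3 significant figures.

ET₀ = 0.26 × (0.46 × 28.0 + 8.13) = 0.26 × 21.010 = 5.4626 mm/d
ETc = Kc × ET₀ = 1.17 × 5.4626 = 6.3912 mm/d
Over 10 days: 6.3912 × 10 = 63.912 mm

63.9 mm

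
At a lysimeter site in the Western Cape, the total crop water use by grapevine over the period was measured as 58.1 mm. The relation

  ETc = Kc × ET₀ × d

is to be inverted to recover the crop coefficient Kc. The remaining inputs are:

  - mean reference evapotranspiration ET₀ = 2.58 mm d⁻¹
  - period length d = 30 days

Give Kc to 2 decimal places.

0.75

ETc = Kc × ET₀ × d  ⇒  Kc = ETc / (ET₀ × d)
Kc = 58.1 / (2.58 × 30) = 58.1 / 77.40 = 0.7506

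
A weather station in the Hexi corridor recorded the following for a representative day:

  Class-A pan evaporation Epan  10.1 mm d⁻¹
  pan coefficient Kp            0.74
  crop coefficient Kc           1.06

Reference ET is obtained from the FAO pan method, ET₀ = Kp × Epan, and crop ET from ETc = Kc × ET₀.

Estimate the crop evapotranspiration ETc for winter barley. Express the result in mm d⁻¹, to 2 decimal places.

7.92 mm d⁻¹

ET₀ = 0.74 × 10.1 = 7.4740 mm/d
ETc = Kc × ET₀ = 1.06 × 7.4740 = 7.9224 mm/d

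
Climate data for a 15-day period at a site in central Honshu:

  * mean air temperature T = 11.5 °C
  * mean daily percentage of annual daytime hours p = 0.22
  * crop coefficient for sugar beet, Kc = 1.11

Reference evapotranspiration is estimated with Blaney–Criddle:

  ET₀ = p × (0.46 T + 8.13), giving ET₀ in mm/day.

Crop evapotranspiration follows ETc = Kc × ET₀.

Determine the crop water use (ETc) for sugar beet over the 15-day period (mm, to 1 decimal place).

ET₀ = 0.22 × (0.46 × 11.5 + 8.13) = 0.22 × 13.420 = 2.9524 mm/d
ETc = Kc × ET₀ = 1.11 × 2.9524 = 3.2772 mm/d
Over 15 days: 3.2772 × 15 = 49.158 mm

49.2 mm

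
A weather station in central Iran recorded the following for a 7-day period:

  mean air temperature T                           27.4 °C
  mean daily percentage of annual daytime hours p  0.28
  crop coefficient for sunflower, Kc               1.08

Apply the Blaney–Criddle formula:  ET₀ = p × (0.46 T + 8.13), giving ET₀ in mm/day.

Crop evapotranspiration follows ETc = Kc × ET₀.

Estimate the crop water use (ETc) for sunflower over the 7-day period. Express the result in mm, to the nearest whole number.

44 mm

ET₀ = 0.28 × (0.46 × 27.4 + 8.13) = 0.28 × 20.734 = 5.8055 mm/d
ETc = Kc × ET₀ = 1.08 × 5.8055 = 6.2699 mm/d
Over 7 days: 6.2699 × 7 = 43.889 mm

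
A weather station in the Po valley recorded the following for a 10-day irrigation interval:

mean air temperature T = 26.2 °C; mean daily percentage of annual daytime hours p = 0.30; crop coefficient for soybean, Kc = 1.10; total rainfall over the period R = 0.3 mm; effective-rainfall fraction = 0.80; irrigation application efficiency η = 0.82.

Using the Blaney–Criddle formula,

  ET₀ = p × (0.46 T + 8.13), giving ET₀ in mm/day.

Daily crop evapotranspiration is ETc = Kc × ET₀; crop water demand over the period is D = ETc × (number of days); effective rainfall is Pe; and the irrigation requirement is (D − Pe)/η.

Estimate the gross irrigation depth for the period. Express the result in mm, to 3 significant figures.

80.9 mm

ET₀ = 0.30 × (0.46 × 26.2 + 8.13) = 0.30 × 20.182 = 6.0546 mm/d
ETc = Kc × ET₀ = 1.10 × 6.0546 = 6.6601 mm/d
Crop demand D = ETc × 10 d = 6.6601 × 10 = 66.601 mm
Pe = 0.80 × 0.3 = 0.240 mm
D − Pe = 66.601 − 0.240 = 66.361 mm
Gross irrigation = 66.361 / 0.82 = 80.928 mm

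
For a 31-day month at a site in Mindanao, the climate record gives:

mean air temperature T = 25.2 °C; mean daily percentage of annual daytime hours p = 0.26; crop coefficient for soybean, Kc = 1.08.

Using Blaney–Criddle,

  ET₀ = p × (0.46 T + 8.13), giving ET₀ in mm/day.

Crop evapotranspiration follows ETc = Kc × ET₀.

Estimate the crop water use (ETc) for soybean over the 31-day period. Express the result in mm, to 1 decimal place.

171.7 mm

ET₀ = 0.26 × (0.46 × 25.2 + 8.13) = 0.26 × 19.722 = 5.1277 mm/d
ETc = Kc × ET₀ = 1.08 × 5.1277 = 5.5379 mm/d
Over 31 days: 5.5379 × 31 = 171.675 mm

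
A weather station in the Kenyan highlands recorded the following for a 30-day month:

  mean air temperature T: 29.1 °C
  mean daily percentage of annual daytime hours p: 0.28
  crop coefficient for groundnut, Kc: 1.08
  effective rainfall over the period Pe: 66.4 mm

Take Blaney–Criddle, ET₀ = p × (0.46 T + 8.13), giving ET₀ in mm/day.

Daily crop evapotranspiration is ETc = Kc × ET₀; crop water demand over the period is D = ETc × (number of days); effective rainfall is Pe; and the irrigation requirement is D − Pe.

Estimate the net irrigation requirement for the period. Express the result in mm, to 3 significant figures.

129 mm

ET₀ = 0.28 × (0.46 × 29.1 + 8.13) = 0.28 × 21.516 = 6.0245 mm/d
ETc = Kc × ET₀ = 1.08 × 6.0245 = 6.5065 mm/d
Crop demand D = ETc × 30 d = 6.5065 × 30 = 195.195 mm
D − Pe = 195.195 − 66.4 = 128.795 mm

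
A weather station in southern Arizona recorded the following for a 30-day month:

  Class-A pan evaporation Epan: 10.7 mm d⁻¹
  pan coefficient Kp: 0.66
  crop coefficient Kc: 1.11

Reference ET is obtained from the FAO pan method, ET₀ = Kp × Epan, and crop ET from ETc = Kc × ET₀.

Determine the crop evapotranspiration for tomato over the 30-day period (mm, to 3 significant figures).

235 mm

ET₀ = 0.66 × 10.7 = 7.0620 mm/d
ETc = Kc × ET₀ = 1.11 × 7.0620 = 7.8388 mm/d
Over 30 days: 7.8388 × 30 = 235.164 mm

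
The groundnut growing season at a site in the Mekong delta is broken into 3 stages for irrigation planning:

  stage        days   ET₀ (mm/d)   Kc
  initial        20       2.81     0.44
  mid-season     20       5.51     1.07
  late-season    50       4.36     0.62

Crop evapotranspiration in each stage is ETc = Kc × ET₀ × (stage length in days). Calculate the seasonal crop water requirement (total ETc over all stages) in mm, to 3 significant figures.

278 mm

initial: 0.44 × 2.81 × 20 = 24.73 mm
mid-season: 1.07 × 5.51 × 20 = 117.91 mm
late-season: 0.62 × 4.36 × 50 = 135.16 mm
Seasonal total = 277.80 mm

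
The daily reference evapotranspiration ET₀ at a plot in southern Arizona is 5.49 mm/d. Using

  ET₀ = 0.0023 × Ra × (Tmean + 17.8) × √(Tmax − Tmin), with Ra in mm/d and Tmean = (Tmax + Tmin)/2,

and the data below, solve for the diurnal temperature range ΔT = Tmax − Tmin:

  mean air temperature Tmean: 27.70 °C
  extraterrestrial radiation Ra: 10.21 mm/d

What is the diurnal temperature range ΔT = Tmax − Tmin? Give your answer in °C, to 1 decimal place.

√ΔT = ET₀ / [0.0023 × Ra × (Tmean+17.8)] = 5.49 / (0.0023 × 10.21 × 45.50) = 5.1382
ΔT = 5.1382² = 26.401 °C

26.4 °C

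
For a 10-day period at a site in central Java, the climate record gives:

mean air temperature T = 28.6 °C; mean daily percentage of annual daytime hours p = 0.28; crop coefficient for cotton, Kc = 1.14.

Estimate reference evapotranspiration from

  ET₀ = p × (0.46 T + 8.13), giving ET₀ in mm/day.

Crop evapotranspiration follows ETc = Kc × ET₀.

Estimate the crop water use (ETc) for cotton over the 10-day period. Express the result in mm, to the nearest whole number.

68 mm

ET₀ = 0.28 × (0.46 × 28.6 + 8.13) = 0.28 × 21.286 = 5.9601 mm/d
ETc = Kc × ET₀ = 1.14 × 5.9601 = 6.7945 mm/d
Over 10 days: 6.7945 × 10 = 67.945 mm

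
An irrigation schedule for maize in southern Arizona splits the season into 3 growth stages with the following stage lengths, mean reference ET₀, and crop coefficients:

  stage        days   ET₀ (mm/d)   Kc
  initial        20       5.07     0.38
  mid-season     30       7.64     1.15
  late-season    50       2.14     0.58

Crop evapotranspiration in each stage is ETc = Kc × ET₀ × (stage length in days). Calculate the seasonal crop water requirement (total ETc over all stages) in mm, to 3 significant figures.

364 mm

initial: 0.38 × 5.07 × 20 = 38.53 mm
mid-season: 1.15 × 7.64 × 30 = 263.58 mm
late-season: 0.58 × 2.14 × 50 = 62.06 mm
Seasonal total = 364.17 mm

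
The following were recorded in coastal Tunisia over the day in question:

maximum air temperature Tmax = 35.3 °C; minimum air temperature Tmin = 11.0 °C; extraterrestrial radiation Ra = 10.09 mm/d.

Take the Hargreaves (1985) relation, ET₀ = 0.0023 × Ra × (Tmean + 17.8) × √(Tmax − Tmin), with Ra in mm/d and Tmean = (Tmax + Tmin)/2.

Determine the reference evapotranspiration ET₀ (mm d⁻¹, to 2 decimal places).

4.68 mm d⁻¹

Tmean = (35.3 + 11.0)/2 = 23.15 °C
ET₀ = 0.0023 × 10.09 × (23.15 + 17.8) × √24.3 = 0.0023 × 10.09 × 40.95 × 4.9295 = 4.6846 mm/d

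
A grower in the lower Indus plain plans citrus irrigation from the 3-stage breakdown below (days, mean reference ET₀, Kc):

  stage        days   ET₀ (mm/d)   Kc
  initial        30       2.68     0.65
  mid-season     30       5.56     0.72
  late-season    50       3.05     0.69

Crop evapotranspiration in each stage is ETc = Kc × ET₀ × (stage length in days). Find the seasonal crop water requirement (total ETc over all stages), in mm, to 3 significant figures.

initial: 0.65 × 2.68 × 30 = 52.26 mm
mid-season: 0.72 × 5.56 × 30 = 120.10 mm
late-season: 0.69 × 3.05 × 50 = 105.23 mm
Seasonal total = 277.59 mm

278 mm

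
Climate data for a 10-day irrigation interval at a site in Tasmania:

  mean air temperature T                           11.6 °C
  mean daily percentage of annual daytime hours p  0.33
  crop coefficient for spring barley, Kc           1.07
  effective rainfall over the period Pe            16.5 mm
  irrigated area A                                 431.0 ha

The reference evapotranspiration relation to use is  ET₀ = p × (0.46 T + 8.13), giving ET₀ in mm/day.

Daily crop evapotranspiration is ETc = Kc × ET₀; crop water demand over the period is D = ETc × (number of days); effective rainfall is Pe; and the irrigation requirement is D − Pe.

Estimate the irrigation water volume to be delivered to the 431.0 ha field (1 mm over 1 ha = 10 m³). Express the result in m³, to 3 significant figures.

134000 m³

ET₀ = 0.33 × (0.46 × 11.6 + 8.13) = 0.33 × 13.466 = 4.4438 mm/d
ETc = Kc × ET₀ = 1.07 × 4.4438 = 4.7549 mm/d
Crop demand D = ETc × 10 d = 4.7549 × 10 = 47.549 mm
D − Pe = 47.549 − 16.5 = 31.049 mm
Volume = 31.049 mm × 431.0 ha × 10 = 133821.2 m³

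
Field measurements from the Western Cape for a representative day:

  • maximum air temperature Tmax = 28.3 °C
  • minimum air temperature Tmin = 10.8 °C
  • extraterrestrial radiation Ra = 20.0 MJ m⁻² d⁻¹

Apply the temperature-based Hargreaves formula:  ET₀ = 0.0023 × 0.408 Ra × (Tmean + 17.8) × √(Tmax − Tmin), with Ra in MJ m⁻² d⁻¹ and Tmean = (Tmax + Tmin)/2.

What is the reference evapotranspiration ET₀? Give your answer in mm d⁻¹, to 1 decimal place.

Tmean = (28.3 + 10.8)/2 = 19.55 °C
0.408 Ra = 0.408 × 20.0 = 8.1600 mm/d equivalent
ET₀ = 0.0023 × 8.1600 × (19.55 + 17.8) × √17.5 = 0.0023 × 8.1600 × 37.35 × 4.1833 = 2.9324 mm/d

2.9 mm d⁻¹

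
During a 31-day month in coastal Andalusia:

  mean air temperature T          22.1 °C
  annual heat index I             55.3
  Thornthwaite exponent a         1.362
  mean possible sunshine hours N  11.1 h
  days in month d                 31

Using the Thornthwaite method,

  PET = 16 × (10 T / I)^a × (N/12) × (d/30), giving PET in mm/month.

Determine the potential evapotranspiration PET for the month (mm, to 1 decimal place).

100.9 mm

10T/I = 10 × 22.1 / 55.3 = 3.9964
(10T/I)^a = 3.9964^1.362 = 6.5989
Uncorrected PET = 16 × 6.5989 = 105.582 mm
Correction = (N/12)(d/30) = (11.1/12)(31/30) = 0.9558
PET = 105.582 × 0.9558 = 100.915 mm/month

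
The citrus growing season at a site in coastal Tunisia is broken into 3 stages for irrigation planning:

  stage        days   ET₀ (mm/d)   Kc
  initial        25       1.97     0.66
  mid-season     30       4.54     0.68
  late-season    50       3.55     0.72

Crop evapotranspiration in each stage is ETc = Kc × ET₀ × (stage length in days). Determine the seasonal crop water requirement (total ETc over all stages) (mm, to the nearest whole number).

253 mm

initial: 0.66 × 1.97 × 25 = 32.51 mm
mid-season: 0.68 × 4.54 × 30 = 92.62 mm
late-season: 0.72 × 3.55 × 50 = 127.80 mm
Seasonal total = 252.93 mm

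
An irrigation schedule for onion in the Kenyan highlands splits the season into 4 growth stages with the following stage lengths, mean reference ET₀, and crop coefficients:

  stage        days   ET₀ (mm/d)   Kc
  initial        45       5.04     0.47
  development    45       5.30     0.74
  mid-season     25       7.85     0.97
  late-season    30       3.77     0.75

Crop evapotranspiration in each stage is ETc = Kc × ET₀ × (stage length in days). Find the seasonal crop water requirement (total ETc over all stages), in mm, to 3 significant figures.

initial: 0.47 × 5.04 × 45 = 106.60 mm
development: 0.74 × 5.30 × 45 = 176.49 mm
mid-season: 0.97 × 7.85 × 25 = 190.36 mm
late-season: 0.75 × 3.77 × 30 = 84.83 mm
Seasonal total = 558.28 mm

558 mm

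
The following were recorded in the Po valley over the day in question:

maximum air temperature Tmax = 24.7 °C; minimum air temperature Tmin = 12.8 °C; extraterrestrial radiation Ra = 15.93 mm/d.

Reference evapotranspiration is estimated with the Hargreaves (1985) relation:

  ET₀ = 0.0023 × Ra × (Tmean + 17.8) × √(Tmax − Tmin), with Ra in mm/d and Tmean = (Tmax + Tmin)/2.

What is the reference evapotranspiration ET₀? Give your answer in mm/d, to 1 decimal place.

4.6 mm/d

Tmean = (24.7 + 12.8)/2 = 18.75 °C
ET₀ = 0.0023 × 15.93 × (18.75 + 17.8) × √11.9 = 0.0023 × 15.93 × 36.55 × 3.4496 = 4.6196 mm/d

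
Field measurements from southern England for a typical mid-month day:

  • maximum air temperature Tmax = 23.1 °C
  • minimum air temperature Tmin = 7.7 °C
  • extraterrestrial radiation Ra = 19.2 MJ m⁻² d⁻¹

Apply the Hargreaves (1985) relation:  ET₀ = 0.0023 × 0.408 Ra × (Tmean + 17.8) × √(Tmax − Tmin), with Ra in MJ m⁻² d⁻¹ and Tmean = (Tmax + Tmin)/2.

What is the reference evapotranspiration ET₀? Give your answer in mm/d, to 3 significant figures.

2.35 mm/d

Tmean = (23.1 + 7.7)/2 = 15.40 °C
0.408 Ra = 0.408 × 19.2 = 7.8336 mm/d equivalent
ET₀ = 0.0023 × 7.8336 × (15.40 + 17.8) × √15.4 = 0.0023 × 7.8336 × 33.20 × 3.9243 = 2.3474 mm/d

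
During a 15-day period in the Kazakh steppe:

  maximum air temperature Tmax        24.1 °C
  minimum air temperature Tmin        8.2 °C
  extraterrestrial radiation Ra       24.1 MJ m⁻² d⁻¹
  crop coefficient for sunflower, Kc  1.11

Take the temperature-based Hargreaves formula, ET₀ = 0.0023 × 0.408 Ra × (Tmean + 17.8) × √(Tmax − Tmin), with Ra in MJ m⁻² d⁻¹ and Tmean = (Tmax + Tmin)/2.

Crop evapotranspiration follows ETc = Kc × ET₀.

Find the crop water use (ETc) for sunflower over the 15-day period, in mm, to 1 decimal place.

Tmean = (24.1 + 8.2)/2 = 16.15 °C
0.408 Ra = 0.408 × 24.1 = 9.8328 mm/d equivalent
ET₀ = 0.0023 × 9.8328 × (16.15 + 17.8) × √15.9 = 0.0023 × 9.8328 × 33.95 × 3.9875 = 3.0616 mm/d
ETc = Kc × ET₀ = 1.11 × 3.0616 = 3.3984 mm/d
Over 15 days: 3.3984 × 15 = 50.976 mm

51.0 mm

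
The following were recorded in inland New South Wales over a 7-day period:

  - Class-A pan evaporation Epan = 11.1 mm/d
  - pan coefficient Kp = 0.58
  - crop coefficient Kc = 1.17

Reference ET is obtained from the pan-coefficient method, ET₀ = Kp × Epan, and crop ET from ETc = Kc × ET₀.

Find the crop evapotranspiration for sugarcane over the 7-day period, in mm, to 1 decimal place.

ET₀ = 0.58 × 11.1 = 6.4380 mm/d
ETc = Kc × ET₀ = 1.17 × 6.4380 = 7.5325 mm/d
Over 7 days: 7.5325 × 7 = 52.728 mm

52.7 mm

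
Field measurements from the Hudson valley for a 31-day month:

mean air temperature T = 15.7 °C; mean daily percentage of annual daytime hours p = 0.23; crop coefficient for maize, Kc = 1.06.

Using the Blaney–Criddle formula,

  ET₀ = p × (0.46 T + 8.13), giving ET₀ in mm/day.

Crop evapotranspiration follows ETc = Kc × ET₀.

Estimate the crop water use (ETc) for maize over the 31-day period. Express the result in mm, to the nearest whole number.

116 mm

ET₀ = 0.23 × (0.46 × 15.7 + 8.13) = 0.23 × 15.352 = 3.5310 mm/d
ETc = Kc × ET₀ = 1.06 × 3.5310 = 3.7429 mm/d
Over 31 days: 3.7429 × 31 = 116.030 mm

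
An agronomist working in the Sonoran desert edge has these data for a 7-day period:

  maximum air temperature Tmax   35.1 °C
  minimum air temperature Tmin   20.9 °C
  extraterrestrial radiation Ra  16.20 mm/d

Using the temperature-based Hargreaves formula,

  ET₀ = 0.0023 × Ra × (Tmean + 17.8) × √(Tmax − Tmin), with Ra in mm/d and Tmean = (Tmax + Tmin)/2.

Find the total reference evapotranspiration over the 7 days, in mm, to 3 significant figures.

45.0 mm

Tmean = (35.1 + 20.9)/2 = 28.00 °C
ET₀ = 0.0023 × 16.20 × (28.00 + 17.8) × √14.2 = 0.0023 × 16.20 × 45.80 × 3.7683 = 6.4306 mm/d
Over 7 days: 6.4306 × 7 = 45.014 mm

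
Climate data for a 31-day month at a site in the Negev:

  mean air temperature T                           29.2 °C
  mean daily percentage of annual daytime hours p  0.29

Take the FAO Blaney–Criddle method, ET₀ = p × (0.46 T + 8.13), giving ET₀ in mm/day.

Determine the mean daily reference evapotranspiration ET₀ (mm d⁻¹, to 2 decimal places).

6.25 mm d⁻¹

ET₀ = 0.29 × (0.46 × 29.2 + 8.13) = 0.29 × 21.562 = 6.2530 mm/d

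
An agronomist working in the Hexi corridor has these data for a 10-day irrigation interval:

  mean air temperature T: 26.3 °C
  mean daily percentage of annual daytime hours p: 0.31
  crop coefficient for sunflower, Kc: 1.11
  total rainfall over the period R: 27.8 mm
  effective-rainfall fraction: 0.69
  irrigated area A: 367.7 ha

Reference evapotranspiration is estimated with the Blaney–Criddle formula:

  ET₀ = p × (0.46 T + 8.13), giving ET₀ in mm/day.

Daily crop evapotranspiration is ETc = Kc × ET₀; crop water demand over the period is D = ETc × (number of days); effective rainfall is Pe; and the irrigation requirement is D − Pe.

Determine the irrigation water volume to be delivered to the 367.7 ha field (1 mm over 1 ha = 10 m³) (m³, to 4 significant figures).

ET₀ = 0.31 × (0.46 × 26.3 + 8.13) = 0.31 × 20.228 = 6.2707 mm/d
ETc = Kc × ET₀ = 1.11 × 6.2707 = 6.9605 mm/d
Crop demand D = ETc × 10 d = 6.9605 × 10 = 69.605 mm
Pe = 0.69 × 27.8 = 19.182 mm
D − Pe = 69.605 − 19.182 = 50.423 mm
Volume = 50.423 mm × 367.7 ha × 10 = 185405.4 m³

185400 m³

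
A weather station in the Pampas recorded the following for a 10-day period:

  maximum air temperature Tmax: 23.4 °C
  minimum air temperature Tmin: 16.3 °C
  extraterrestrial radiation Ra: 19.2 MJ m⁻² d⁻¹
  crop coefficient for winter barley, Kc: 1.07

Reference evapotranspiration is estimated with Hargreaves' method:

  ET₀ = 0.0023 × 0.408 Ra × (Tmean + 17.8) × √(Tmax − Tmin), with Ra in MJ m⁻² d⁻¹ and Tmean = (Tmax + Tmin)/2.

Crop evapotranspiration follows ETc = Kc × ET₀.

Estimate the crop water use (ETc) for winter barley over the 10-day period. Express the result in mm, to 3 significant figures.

19.3 mm

Tmean = (23.4 + 16.3)/2 = 19.85 °C
0.408 Ra = 0.408 × 19.2 = 7.8336 mm/d equivalent
ET₀ = 0.0023 × 7.8336 × (19.85 + 17.8) × √7.1 = 0.0023 × 7.8336 × 37.65 × 2.6646 = 1.8075 mm/d
ETc = Kc × ET₀ = 1.07 × 1.8075 = 1.9340 mm/d
Over 10 days: 1.9340 × 10 = 19.340 mm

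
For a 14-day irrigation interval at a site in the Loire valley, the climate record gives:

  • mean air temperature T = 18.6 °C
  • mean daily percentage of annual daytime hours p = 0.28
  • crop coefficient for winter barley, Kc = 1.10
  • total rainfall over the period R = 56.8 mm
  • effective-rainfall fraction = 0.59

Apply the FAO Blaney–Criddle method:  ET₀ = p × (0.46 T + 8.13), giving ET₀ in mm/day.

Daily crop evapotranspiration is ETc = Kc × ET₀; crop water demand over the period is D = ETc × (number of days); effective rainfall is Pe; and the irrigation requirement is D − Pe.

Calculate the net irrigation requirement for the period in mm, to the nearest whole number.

ET₀ = 0.28 × (0.46 × 18.6 + 8.13) = 0.28 × 16.686 = 4.6721 mm/d
ETc = Kc × ET₀ = 1.10 × 4.6721 = 5.1393 mm/d
Crop demand D = ETc × 14 d = 5.1393 × 14 = 71.950 mm
Pe = 0.59 × 56.8 = 33.512 mm
D − Pe = 71.950 − 33.512 = 38.438 mm

38 mm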